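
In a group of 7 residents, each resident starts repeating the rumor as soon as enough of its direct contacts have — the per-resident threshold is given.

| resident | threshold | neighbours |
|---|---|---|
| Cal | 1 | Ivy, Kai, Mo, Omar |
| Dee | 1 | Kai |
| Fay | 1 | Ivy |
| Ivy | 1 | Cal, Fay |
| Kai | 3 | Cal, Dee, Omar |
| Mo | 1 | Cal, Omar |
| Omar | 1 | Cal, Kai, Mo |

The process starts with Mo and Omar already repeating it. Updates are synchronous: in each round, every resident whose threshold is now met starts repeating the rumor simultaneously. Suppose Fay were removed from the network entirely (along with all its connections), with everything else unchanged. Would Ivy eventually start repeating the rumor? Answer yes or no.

yes

With Fay removed:
Round 1 — Mo, Omar start repeating the rumor (initial).
Round 2 — checking thresholds:
  Cal: 2 of 4 neighbours ≥ 1, starts repeating the rumor.
  Kai: 1 of 3 neighbours < 3, holds.
Round 3 — checking thresholds:
  Ivy: 1 of 1 neighbours ≥ 1, starts repeating the rumor.
  Kai: 2 of 3 neighbours < 3, holds.
Round 4 — no new spreads; cascade stops.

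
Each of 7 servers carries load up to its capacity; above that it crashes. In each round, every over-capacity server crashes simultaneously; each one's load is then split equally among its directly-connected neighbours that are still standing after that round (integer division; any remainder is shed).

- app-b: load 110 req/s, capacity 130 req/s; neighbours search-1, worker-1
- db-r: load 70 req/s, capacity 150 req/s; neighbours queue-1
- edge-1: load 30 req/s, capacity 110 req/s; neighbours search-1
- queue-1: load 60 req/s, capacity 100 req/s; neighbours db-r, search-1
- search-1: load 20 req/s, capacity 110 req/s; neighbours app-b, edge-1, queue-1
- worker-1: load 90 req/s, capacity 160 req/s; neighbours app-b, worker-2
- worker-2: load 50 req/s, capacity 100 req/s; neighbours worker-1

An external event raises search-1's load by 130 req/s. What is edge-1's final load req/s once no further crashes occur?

Round 1 — search-1 at 150 > 110. search-1 crashes.
  search-1 sheds 150 req/s to app-b, edge-1, queue-1: 50 each.
    app-b: 110+50 = 160 > 130
    edge-1: 30+50 = 80 ≤ 110
    queue-1: 60+50 = 110 > 100
Round 2 — app-b, queue-1 crash.
  app-b sheds 160 req/s to worker-1: 160 each.
    worker-1: 90+160 = 250 > 160
  queue-1 sheds 110 req/s to db-r: 110 each.
    db-r: 70+110 = 180 > 150
Round 3 — db-r, worker-1 crash.
  db-r sheds 180 req/s: no online neighbours, lost.
  worker-1 sheds 250 req/s to worker-2: 250 each.
    worker-2: 50+250 = 300 > 100
Round 4 — worker-2 crashes.
  worker-2 sheds 300 req/s: no online neighbours, lost.
No further crashes.

80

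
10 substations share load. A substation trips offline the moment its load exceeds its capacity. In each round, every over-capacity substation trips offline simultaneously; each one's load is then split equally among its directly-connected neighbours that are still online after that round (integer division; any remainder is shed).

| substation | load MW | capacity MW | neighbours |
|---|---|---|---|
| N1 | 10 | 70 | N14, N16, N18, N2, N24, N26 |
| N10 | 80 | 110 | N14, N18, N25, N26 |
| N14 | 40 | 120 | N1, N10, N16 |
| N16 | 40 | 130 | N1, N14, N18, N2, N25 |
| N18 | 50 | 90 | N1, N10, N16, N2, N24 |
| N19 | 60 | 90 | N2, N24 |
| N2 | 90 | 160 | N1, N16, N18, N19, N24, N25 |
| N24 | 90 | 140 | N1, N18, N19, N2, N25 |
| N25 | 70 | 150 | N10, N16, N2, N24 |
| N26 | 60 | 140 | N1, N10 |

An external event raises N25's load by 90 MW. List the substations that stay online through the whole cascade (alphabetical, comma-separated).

Round 1 — N25 at 160 > 150. N25 trips offline.
  N25 sheds 160 MW to N10, N16, N2, N24: 40 each.
    N10: 80+40 = 120 > 110
    N16: 40+40 = 80 ≤ 130
    N2: 90+40 = 130 ≤ 160
    N24: 90+40 = 130 ≤ 140
Round 2 — N10 trips offline.
  N10 sheds 120 MW to N14, N18, N26: 40 each.
    N14: 40+40 = 80 ≤ 120
    N18: 50+40 = 90 ≤ 90
    N26: 60+40 = 100 ≤ 140
No further trips.

N1, N14, N16, N18, N19, N2, N24, N26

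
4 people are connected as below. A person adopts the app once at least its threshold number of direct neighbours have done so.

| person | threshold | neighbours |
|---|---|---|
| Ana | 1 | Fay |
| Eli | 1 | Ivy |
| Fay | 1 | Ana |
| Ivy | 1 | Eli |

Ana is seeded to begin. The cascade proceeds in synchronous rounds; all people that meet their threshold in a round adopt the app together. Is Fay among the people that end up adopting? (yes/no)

yes

Round 1 — Ana adopts the app (initial).
Round 2 — checking thresholds:
  Fay: 1 of 1 neighbours ≥ 1, adopts the app.
Round 3 — no new adoptions; cascade stops.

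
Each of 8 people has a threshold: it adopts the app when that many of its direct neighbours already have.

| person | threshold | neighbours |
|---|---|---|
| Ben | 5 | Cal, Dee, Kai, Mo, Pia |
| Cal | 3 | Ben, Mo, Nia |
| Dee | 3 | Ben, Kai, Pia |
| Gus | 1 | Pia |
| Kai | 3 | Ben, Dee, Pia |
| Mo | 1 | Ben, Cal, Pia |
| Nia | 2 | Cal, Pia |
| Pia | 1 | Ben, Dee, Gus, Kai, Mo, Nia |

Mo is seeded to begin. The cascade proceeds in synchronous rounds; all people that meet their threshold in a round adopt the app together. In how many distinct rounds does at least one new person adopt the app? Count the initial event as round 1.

Round 1 — Mo adopts the app (initial).
Round 2 — checking thresholds:
  Ben: 1 of 5 neighbours < 5, not yet.
  Cal: 1 of 3 neighbours < 3, not yet.
  Pia: 1 of 6 neighbours ≥ 1, adopts the app.
Round 3 — checking thresholds:
  Ben: 2 of 5 neighbours < 5, not yet.
  Cal: 1 of 3 neighbours < 3, not yet.
  Dee: 1 of 3 neighbours < 3, not yet.
  Gus: 1 of 1 neighbours ≥ 1, adopts the app.
  Kai: 1 of 3 neighbours < 3, not yet.
  Nia: 1 of 2 neighbours < 2, not yet.
Round 4 — no new adoptions; cascade stops.

3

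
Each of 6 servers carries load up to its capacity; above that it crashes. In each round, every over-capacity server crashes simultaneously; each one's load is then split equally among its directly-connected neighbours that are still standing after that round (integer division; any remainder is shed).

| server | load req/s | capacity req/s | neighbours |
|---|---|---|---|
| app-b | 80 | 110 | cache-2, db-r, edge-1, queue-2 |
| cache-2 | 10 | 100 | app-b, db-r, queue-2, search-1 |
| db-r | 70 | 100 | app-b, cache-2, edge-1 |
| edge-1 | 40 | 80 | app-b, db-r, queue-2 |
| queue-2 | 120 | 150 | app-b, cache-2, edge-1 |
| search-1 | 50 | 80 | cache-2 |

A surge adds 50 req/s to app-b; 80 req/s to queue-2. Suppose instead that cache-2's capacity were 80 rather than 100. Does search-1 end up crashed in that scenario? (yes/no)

yes

With cache-2's capacity at 80:
Round 1 — app-b at 130 > 110; queue-2 at 200 > 150. app-b, queue-2 crash.
  app-b sheds 130 req/s to cache-2, db-r, edge-1: 43 each (1 lost).
    cache-2: 10+43 = 53 ≤ 80
    db-r: 70+43 = 113 > 100
    edge-1: 40+43 = 83 > 80
  queue-2 sheds 200 req/s to cache-2, edge-1: 100 each.
    cache-2: 53+100 = 153 > 80
    edge-1: 83+100 = 183 > 80
Round 2 — cache-2, db-r, edge-1 crash.
  cache-2 sheds 153 req/s to search-1: 153 each.
    search-1: 50+153 = 203 > 80
  db-r sheds 113 req/s: no online neighbours, lost.
  edge-1 sheds 183 req/s: no online neighbours, lost.
Round 3 — search-1 crashes.
  search-1 sheds 203 req/s: no online neighbours, lost.
No further crashes.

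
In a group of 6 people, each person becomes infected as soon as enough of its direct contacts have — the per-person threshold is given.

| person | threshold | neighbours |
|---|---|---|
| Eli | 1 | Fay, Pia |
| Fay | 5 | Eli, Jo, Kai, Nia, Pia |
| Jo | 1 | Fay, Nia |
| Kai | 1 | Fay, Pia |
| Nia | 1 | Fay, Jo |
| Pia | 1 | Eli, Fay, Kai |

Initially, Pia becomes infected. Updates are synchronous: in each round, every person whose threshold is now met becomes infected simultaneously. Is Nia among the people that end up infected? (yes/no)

no

Round 1 — Pia becomes infected (initial).
Round 2 — checking thresholds:
  Eli: 1 of 2 neighbours ≥ 1, becomes infected.
  Fay: 1 of 5 neighbours < 5, holds.
  Kai: 1 of 2 neighbours ≥ 1, becomes infected.
Round 3 — no new infections; cascade stops.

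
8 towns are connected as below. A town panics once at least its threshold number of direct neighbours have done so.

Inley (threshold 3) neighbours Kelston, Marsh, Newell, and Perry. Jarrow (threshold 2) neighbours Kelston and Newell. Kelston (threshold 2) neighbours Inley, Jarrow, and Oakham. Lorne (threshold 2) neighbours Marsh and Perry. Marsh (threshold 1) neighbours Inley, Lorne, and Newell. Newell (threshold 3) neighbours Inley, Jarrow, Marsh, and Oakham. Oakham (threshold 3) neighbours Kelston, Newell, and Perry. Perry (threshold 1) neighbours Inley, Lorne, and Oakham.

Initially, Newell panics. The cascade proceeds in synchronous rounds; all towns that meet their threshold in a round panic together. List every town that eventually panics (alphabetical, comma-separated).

Marsh, Newell

Round 1 — Newell panics (initial).
Round 2 — checking thresholds:
  Inley: 1 of 4 neighbours < 3, not yet.
  Jarrow: 1 of 2 neighbours < 2, not yet.
  Marsh: 1 of 3 neighbours ≥ 1, panics.
  Oakham: 1 of 3 neighbours < 3, not yet.
Round 3 — no new panics; cascade stops.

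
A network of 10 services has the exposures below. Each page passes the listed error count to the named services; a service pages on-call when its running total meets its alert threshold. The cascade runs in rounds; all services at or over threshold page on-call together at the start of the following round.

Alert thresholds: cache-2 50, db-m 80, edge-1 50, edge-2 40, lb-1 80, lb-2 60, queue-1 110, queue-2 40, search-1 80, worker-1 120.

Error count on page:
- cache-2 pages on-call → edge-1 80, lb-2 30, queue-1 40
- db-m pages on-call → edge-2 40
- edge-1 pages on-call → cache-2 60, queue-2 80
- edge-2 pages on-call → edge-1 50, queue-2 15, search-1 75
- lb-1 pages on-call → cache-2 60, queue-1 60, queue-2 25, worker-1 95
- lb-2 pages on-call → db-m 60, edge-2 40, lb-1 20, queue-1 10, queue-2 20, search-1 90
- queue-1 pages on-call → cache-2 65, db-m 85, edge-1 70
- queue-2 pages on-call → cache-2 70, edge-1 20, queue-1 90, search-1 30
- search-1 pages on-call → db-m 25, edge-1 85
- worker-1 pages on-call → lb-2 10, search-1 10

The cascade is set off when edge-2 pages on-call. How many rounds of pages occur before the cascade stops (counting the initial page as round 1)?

5

Round 1 — edge-2 pages on-call (initial).
  edge-1: +50 → 50 ≥ 50
  queue-2: +15 → 15 < 40
  search-1: +75 → 75 < 80
Round 2 — edge-1 pages on-call.
  cache-2: +60 → 60 ≥ 50
  queue-2: +80 → 95 ≥ 40
Round 3 — cache-2, queue-2 page on-call.
  lb-2: +30 → 30 < 60
  queue-1: +40+90 → 130 ≥ 110
  search-1: +30 → 105 ≥ 80
Round 4 — queue-1, search-1 page on-call.
  db-m: +85+25 → 110 ≥ 80
Round 5 — db-m pages on-call.
No further pages.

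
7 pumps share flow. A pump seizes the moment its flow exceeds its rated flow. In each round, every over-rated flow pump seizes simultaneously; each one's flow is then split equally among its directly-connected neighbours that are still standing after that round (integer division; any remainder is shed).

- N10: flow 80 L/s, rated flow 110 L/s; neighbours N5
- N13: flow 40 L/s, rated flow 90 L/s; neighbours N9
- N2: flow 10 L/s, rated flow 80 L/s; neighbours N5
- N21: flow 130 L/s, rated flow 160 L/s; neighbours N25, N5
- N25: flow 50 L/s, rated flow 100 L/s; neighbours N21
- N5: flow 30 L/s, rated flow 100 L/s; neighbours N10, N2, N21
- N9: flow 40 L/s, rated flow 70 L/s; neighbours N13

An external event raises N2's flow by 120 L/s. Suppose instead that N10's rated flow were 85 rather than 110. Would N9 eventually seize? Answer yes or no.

With N10's rated flow at 85:
Round 1 — N2 at 130 > 80. N2 seizes.
  N2 sheds 130 L/s to N5: 130 each.
    N5: 30+130 = 160 > 100
Round 2 — N5 seizes.
  N5 sheds 160 L/s to N10, N21: 80 each.
    N10: 80+80 = 160 > 85
    N21: 130+80 = 210 > 160
Round 3 — N10, N21 seize.
  N10 sheds 160 L/s: no online neighbours, lost.
  N21 sheds 210 L/s to N25: 210 each.
    N25: 50+210 = 260 > 100
Round 4 — N25 seizes.
  N25 sheds 260 L/s: no online neighbours, lost.
No further seizures.

no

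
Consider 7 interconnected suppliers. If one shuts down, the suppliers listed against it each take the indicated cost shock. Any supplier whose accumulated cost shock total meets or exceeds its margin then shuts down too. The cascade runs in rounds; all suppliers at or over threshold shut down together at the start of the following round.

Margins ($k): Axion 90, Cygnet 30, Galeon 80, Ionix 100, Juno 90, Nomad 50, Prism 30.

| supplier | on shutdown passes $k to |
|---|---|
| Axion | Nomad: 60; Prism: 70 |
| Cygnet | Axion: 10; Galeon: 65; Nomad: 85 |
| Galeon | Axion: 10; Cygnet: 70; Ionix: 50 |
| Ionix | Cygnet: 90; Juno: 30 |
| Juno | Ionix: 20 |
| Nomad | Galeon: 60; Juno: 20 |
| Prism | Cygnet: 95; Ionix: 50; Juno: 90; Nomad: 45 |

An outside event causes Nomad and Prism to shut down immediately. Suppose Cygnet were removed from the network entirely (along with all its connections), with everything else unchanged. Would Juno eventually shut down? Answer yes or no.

yes

With Cygnet removed:
Round 1 — Nomad, Prism shut down (initial).
  Galeon: +60 → 60 < 80
  Ionix: +50 → 50 < 100
  Juno: +20+90 → 110 ≥ 90
Round 2 — Juno shuts down.
  Ionix: +20 → 70 < 100
No further shutdowns.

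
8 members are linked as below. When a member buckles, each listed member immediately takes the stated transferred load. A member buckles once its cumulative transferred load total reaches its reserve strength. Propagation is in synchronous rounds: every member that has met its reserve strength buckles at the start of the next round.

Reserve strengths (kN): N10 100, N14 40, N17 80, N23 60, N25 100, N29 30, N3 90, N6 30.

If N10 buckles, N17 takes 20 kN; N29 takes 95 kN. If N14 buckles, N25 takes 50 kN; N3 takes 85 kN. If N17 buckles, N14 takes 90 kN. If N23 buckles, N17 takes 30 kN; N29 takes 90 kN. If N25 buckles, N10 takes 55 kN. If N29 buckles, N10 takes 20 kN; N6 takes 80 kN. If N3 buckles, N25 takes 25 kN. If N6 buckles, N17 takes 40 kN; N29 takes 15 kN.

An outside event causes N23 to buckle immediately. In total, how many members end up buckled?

3

Round 1 — N23 buckles (initial).
  N17: +30 → 30 < 80
  N29: +90 → 90 ≥ 30
Round 2 — N29 buckles.
  N10: +20 → 20 < 100
  N6: +80 → 80 ≥ 30
Round 3 — N6 buckles.
  N17: +40 → 70 < 80
No further bucklings.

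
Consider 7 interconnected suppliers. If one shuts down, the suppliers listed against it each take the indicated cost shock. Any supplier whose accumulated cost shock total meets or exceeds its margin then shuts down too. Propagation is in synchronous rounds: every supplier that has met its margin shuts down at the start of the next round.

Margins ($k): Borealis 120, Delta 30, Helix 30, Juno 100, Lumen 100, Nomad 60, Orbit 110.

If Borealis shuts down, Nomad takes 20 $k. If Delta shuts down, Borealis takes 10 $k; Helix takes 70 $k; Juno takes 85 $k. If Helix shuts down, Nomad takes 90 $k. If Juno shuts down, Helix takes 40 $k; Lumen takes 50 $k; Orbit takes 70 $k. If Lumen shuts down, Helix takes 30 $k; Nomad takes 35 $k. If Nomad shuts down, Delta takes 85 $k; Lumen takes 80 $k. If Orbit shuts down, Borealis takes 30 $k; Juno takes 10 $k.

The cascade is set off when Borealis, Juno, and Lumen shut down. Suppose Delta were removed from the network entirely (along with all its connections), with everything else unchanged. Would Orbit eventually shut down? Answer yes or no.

no

With Delta removed:
Round 1 — Borealis, Juno, Lumen shut down (initial).
  Helix: +40+30 → 70 ≥ 30
  Nomad: +20+35 → 55 < 60
  Orbit: +70 → 70 < 110
Round 2 — Helix shuts down.
  Nomad: +90 → 145 ≥ 60
Round 3 — Nomad shuts down.
No further shutdowns.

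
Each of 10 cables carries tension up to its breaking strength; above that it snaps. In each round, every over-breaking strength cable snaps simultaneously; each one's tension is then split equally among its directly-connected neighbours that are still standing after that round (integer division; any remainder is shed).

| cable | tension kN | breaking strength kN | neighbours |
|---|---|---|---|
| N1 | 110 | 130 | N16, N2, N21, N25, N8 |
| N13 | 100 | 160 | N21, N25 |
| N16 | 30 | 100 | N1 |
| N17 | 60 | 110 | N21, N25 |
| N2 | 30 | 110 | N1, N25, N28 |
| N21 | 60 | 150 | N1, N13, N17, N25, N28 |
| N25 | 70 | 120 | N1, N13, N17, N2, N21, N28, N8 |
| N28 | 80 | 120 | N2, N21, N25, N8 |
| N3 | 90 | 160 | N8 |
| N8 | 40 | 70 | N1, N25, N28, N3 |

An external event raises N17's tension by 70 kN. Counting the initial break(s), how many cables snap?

8

Round 1 — N17 at 130 > 110. N17 snaps.
  N17 sheds 130 kN to N21, N25: 65 each.
    N21: 60+65 = 125 ≤ 150
    N25: 70+65 = 135 > 120
Round 2 — N25 snaps.
  N25 sheds 135 kN to N1, N13, N2, N21, N28, N8: 22 each (3 lost).
    N1: 110+22 = 132 > 130
    N13: 100+22 = 122 ≤ 160
    N2: 30+22 = 52 ≤ 110
    N21: 125+22 = 147 ≤ 150
    N28: 80+22 = 102 ≤ 120
    N8: 40+22 = 62 ≤ 70
Round 3 — N1 snaps.
  N1 sheds 132 kN to N16, N2, N21, N8: 33 each.
    N16: 30+33 = 63 ≤ 100
    N2: 52+33 = 85 ≤ 110
    N21: 147+33 = 180 > 150
    N8: 62+33 = 95 > 70
Round 4 — N21, N8 snap.
  N21 sheds 180 kN to N13, N28: 90 each.
    N13: 122+90 = 212 > 160
    N28: 102+90 = 192 > 120
  N8 sheds 95 kN to N28, N3: 47 each (1 lost).
    N28: 192+47 = 239 > 120
    N3: 90+47 = 137 ≤ 160
Round 5 — N13, N28 snap.
  N13 sheds 212 kN: no online neighbours, lost.
  N28 sheds 239 kN to N2: 239 each.
    N2: 85+239 = 324 > 110
Round 6 — N2 snaps.
  N2 sheds 324 kN: no online neighbours, lost.
No further breaks.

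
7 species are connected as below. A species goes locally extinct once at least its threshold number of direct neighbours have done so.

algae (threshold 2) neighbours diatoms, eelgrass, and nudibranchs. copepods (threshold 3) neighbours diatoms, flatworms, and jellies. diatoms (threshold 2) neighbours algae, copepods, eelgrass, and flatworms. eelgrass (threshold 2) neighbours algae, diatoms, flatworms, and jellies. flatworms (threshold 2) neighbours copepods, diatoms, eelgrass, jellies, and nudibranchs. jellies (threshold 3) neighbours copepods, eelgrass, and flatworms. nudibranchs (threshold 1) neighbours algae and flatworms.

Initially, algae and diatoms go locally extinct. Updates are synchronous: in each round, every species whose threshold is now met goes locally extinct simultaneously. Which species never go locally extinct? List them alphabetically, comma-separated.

copepods, jellies

Round 1 — algae, diatoms go locally extinct (initial).
Round 2 — checking thresholds:
  copepods: 1 of 3 neighbours < 3, not yet.
  eelgrass: 2 of 4 neighbours ≥ 2, goes locally extinct.
  flatworms: 1 of 5 neighbours < 2, not yet.
  nudibranchs: 1 of 2 neighbours ≥ 1, goes locally extinct.
Round 3 — checking thresholds:
  copepods: 1 of 3 neighbours < 3, not yet.
  flatworms: 3 of 5 neighbours ≥ 2, goes locally extinct.
  jellies: 1 of 3 neighbours < 3, not yet.
Round 4 — no new extinctions; cascade stops.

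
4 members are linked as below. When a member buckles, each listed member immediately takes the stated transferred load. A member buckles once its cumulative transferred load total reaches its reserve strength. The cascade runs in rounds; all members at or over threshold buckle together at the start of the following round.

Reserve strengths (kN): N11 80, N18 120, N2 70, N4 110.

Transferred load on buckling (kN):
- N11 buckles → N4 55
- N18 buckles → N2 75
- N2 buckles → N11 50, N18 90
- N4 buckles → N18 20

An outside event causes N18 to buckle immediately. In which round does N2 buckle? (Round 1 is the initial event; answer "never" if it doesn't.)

Round 1 — N18 buckles (initial).
  N2: +75 → 75 ≥ 70
Round 2 — N2 buckles.
  N11: +50 → 50 < 80
No further bucklings.

2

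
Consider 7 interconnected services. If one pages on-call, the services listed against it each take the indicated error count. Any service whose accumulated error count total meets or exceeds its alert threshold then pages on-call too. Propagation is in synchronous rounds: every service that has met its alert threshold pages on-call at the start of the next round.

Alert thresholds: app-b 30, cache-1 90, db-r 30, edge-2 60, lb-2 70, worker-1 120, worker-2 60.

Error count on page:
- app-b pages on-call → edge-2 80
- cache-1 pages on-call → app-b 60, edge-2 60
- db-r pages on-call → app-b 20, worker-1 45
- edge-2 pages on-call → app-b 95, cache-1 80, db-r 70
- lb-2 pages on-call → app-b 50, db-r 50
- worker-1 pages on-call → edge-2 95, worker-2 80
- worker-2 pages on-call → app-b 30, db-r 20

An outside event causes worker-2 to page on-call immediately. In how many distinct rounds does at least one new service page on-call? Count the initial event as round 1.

4

Round 1 — worker-2 pages on-call (initial).
  app-b: +30 → 30 ≥ 30
  db-r: +20 → 20 < 30
Round 2 — app-b pages on-call.
  edge-2: +80 → 80 ≥ 60
Round 3 — edge-2 pages on-call.
  cache-1: +80 → 80 < 90
  db-r: +70 → 90 ≥ 30
Round 4 — db-r pages on-call.
  worker-1: +45 → 45 < 120
No further pages.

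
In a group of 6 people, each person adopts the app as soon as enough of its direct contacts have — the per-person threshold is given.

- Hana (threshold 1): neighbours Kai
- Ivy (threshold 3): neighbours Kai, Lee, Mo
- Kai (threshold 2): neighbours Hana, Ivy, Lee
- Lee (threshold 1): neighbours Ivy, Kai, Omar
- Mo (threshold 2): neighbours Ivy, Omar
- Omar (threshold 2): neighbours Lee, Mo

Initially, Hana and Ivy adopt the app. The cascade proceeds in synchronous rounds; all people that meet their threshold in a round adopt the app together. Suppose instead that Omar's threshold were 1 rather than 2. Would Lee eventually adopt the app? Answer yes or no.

yes

With Omar's threshold at 1:
Round 1 — Hana, Ivy adopt the app (initial).
Round 2 — checking thresholds:
  Kai: 2 of 3 neighbours ≥ 2, adopts the app.
  Lee: 1 of 3 neighbours ≥ 1, adopts the app.
  Mo: 1 of 2 neighbours < 2, below threshold.
Round 3 — checking thresholds:
  Mo: 1 of 2 neighbours < 2, below threshold.
  Omar: 1 of 2 neighbours ≥ 1, adopts the app.
Round 4 — checking thresholds:
  Mo: 2 of 2 neighbours ≥ 2, adopts the app.
Round 5 — no new adoptions; cascade stops.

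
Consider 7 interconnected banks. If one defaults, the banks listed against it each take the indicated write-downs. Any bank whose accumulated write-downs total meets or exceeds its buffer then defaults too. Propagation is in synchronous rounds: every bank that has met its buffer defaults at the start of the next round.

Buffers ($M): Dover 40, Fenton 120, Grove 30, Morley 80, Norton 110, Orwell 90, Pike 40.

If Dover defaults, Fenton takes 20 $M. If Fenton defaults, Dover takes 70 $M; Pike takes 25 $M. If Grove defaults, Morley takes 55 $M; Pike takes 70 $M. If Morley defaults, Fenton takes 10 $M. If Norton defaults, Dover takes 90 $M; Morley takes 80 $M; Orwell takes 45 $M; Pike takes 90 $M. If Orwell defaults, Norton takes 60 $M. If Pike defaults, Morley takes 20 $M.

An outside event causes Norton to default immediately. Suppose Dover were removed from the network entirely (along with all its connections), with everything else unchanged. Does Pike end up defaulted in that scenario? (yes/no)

With Dover removed:
Round 1 — Norton defaults (initial).
  Morley: +80 → 80 ≥ 80
  Orwell: +45 → 45 < 90
  Pike: +90 → 90 ≥ 40
Round 2 — Morley, Pike default.
  Fenton: +10 → 10 < 120
No further defaults.

yes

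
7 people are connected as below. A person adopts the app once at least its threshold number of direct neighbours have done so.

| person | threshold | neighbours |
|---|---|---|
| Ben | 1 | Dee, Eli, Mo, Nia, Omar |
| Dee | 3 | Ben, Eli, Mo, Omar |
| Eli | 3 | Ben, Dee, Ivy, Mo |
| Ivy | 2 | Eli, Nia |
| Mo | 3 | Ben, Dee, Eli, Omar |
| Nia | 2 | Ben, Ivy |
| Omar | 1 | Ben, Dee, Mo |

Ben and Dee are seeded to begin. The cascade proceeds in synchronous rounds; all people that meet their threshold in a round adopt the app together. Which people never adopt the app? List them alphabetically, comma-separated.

Ivy, Nia

Round 1 — Ben, Dee adopt the app (initial).
Round 2 — checking thresholds:
  Eli: 2 of 4 neighbours < 3, not yet.
  Mo: 2 of 4 neighbours < 3, not yet.
  Nia: 1 of 2 neighbours < 2, not yet.
  Omar: 2 of 3 neighbours ≥ 1, adopts the app.
Round 3 — checking thresholds:
  Eli: 2 of 4 neighbours < 3, not yet.
  Mo: 3 of 4 neighbours ≥ 3, adopts the app.
  Nia: 1 of 2 neighbours < 2, not yet.
Round 4 — checking thresholds:
  Eli: 3 of 4 neighbours ≥ 3, adopts the app.
  Nia: 1 of 2 neighbours < 2, not yet.
Round 5 — no new adoptions; cascade stops.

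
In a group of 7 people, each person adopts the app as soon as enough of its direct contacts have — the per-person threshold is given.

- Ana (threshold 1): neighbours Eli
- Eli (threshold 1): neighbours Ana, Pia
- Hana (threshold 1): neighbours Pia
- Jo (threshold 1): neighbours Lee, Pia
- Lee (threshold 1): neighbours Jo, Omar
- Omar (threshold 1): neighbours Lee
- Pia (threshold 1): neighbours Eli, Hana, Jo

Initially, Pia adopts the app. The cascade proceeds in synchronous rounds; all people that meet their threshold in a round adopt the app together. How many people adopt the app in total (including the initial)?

7

Round 1 — Pia adopts the app (initial).
Round 2 — checking thresholds:
  Eli: 1 of 2 neighbours ≥ 1, adopts the app.
  Hana: 1 of 1 neighbours ≥ 1, adopts the app.
  Jo: 1 of 2 neighbours ≥ 1, adopts the app.
Round 3 — checking thresholds:
  Ana: 1 of 1 neighbours ≥ 1, adopts the app.
  Lee: 1 of 2 neighbours ≥ 1, adopts the app.
Round 4 — checking thresholds:
  Omar: 1 of 1 neighbours ≥ 1, adopts the app.
Round 5 — no new adoptions; cascade stops.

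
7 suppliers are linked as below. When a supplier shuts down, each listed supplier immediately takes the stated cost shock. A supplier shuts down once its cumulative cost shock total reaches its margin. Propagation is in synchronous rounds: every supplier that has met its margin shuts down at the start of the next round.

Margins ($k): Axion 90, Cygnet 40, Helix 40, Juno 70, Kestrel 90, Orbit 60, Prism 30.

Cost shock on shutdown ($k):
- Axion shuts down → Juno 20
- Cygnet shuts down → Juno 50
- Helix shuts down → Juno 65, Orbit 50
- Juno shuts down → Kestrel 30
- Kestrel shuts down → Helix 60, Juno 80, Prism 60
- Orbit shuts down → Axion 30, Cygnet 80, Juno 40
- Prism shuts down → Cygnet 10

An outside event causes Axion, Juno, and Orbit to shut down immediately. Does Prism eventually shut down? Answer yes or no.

Round 1 — Axion, Juno, Orbit shut down (initial).
  Cygnet: +80 → 80 ≥ 40
  Kestrel: +30 → 30 < 90
Round 2 — Cygnet shuts down.
No further shutdowns.

no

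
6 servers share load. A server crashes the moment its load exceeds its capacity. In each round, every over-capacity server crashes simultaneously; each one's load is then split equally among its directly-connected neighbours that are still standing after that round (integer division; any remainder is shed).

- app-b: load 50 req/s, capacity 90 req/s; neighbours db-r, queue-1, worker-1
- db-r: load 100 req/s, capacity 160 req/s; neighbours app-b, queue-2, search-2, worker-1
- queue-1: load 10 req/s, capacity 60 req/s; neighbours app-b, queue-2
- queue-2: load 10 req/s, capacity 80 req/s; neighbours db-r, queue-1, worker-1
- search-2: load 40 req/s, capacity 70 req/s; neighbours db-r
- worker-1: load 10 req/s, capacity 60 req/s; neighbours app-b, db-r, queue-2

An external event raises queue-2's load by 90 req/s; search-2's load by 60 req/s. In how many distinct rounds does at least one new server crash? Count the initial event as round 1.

Round 1 — queue-2 at 100 > 80; search-2 at 100 > 70. queue-2, search-2 crash.
  queue-2 sheds 100 req/s to db-r, queue-1, worker-1: 33 each (1 lost).
    db-r: 100+33 = 133 ≤ 160
    queue-1: 10+33 = 43 ≤ 60
    worker-1: 10+33 = 43 ≤ 60
  search-2 sheds 100 req/s to db-r: 100 each.
    db-r: 133+100 = 233 > 160
Round 2 — db-r crashes.
  db-r sheds 233 req/s to app-b, worker-1: 116 each (1 lost).
    app-b: 50+116 = 166 > 90
    worker-1: 43+116 = 159 > 60
Round 3 — app-b, worker-1 crash.
  app-b sheds 166 req/s to queue-1: 166 each.
    queue-1: 43+166 = 209 > 60
  worker-1 sheds 159 req/s: no online neighbours, lost.
Round 4 — queue-1 crashes.
  queue-1 sheds 209 req/s: no online neighbours, lost.
No further crashes.

4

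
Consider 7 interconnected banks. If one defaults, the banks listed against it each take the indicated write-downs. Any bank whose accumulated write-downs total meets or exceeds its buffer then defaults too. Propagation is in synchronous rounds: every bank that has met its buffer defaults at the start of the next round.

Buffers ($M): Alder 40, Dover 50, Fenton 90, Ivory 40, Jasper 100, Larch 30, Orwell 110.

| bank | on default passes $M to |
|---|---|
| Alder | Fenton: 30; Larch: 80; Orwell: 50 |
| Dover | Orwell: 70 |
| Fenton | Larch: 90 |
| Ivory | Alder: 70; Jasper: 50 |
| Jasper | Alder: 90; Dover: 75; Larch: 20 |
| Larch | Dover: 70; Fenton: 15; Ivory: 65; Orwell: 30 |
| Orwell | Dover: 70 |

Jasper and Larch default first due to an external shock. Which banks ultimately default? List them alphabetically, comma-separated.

Round 1 — Jasper, Larch default (initial).
  Alder: +90 → 90 ≥ 40
  Dover: +75+70 → 145 ≥ 50
  Fenton: +15 → 15 < 90
  Ivory: +65 → 65 ≥ 40
  Orwell: +30 → 30 < 110
Round 2 — Alder, Dover, Ivory default.
  Fenton: +30 → 45 < 90
  Orwell: +50+70 → 150 ≥ 110
Round 3 — Orwell defaults.
No further defaults.

Alder, Dover, Ivory, Jasper, Larch, Orwell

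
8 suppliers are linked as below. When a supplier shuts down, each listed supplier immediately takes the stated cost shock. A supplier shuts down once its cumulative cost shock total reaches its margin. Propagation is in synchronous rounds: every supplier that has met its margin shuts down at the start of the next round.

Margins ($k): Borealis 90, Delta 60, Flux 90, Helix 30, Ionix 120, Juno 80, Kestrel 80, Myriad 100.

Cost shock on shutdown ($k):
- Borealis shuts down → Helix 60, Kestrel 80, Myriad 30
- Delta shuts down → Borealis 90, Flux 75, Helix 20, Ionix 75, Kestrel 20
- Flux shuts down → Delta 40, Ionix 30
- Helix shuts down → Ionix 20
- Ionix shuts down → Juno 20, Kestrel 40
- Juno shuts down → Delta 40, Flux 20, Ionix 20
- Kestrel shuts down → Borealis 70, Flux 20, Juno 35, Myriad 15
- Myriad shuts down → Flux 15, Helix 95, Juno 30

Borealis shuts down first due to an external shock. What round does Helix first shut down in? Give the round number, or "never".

Round 1 — Borealis shuts down (initial).
  Helix: +60 → 60 ≥ 30
  Kestrel: +80 → 80 ≥ 80
  Myriad: +30 → 30 < 100
Round 2 — Helix, Kestrel shut down.
  Flux: +20 → 20 < 90
  Ionix: +20 → 20 < 120
  Juno: +35 → 35 < 80
  Myriad: +15 → 45 < 100
No further shutdowns.

2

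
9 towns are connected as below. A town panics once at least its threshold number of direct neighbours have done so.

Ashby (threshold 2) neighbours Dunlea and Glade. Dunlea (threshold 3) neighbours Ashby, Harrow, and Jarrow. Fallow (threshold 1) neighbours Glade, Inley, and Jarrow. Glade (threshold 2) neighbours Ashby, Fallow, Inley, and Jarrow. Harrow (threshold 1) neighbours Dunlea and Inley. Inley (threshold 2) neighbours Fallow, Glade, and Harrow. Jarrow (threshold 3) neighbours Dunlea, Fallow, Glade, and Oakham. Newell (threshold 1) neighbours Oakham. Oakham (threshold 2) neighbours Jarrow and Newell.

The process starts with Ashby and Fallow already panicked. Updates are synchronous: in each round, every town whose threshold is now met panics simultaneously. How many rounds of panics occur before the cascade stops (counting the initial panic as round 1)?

4

Round 1 — Ashby, Fallow panic (initial).
Round 2 — checking thresholds:
  Dunlea: 1 of 3 neighbours < 3, not yet.
  Glade: 2 of 4 neighbours ≥ 2, panics.
  Inley: 1 of 3 neighbours < 2, not yet.
  Jarrow: 1 of 4 neighbours < 3, not yet.
Round 3 — checking thresholds:
  Dunlea: 1 of 3 neighbours < 3, not yet.
  Inley: 2 of 3 neighbours ≥ 2, panics.
  Jarrow: 2 of 4 neighbours < 3, not yet.
Round 4 — checking thresholds:
  Dunlea: 1 of 3 neighbours < 3, not yet.
  Harrow: 1 of 2 neighbours ≥ 1, panics.
  Jarrow: 2 of 4 neighbours < 3, not yet.
Round 5 — no new panics; cascade stops.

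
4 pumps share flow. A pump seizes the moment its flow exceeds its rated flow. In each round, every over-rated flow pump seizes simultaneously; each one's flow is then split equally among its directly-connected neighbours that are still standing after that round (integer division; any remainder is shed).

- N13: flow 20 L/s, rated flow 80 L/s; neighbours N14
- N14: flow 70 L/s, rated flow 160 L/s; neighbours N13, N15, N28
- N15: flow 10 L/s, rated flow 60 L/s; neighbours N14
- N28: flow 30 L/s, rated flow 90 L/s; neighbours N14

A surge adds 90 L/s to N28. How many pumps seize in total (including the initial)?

4

Round 1 — N28 at 120 > 90. N28 seizes.
  N28 sheds 120 L/s to N14: 120 each.
    N14: 70+120 = 190 > 160
Round 2 — N14 seizes.
  N14 sheds 190 L/s to N13, N15: 95 each.
    N13: 20+95 = 115 > 80
    N15: 10+95 = 105 > 60
Round 3 — N13, N15 seize.
  N13 sheds 115 L/s: no online neighbours, lost.
  N15 sheds 105 L/s: no online neighbours, lost.
No further seizures.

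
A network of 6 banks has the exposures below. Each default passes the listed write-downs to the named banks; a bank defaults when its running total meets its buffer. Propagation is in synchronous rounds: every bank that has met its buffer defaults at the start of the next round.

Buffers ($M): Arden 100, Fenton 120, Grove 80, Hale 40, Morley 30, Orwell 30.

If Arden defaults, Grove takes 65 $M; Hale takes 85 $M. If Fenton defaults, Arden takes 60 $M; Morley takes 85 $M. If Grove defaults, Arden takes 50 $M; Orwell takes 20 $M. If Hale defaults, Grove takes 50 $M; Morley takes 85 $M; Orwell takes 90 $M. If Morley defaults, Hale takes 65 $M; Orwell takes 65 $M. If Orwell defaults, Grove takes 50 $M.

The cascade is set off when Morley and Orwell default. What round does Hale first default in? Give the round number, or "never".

2

Round 1 — Morley, Orwell default (initial).
  Grove: +50 → 50 < 80
  Hale: +65 → 65 ≥ 40
Round 2 — Hale defaults.
  Grove: +50 → 100 ≥ 80
Round 3 — Grove defaults.
  Arden: +50 → 50 < 100
No further defaults.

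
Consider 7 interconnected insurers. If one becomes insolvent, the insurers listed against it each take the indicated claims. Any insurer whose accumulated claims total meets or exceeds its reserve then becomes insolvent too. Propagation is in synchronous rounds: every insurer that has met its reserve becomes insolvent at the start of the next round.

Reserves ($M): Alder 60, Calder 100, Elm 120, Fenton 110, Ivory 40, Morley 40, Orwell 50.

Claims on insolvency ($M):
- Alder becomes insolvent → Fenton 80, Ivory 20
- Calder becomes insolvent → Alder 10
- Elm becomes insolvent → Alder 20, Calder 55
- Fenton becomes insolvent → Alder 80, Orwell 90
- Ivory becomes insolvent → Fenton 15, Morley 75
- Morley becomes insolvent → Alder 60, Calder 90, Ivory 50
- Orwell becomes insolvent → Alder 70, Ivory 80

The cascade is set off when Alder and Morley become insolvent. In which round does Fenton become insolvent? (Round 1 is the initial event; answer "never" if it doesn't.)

never

Round 1 — Alder, Morley become insolvent (initial).
  Calder: +90 → 90 < 100
  Fenton: +80 → 80 < 110
  Ivory: +20+50 → 70 ≥ 40
Round 2 — Ivory becomes insolvent.
  Fenton: +15 → 95 < 110
No further insolvencies.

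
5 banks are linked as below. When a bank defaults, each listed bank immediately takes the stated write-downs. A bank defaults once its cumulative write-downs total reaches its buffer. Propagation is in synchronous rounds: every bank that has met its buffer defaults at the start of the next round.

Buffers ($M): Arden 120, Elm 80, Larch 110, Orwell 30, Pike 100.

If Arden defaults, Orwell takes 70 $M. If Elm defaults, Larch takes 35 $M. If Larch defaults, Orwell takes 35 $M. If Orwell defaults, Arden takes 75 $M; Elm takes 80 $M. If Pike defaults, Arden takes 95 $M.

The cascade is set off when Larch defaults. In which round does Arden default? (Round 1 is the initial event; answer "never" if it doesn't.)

never

Round 1 — Larch defaults (initial).
  Orwell: +35 → 35 ≥ 30
Round 2 — Orwell defaults.
  Arden: +75 → 75 < 120
  Elm: +80 → 80 ≥ 80
Round 3 — Elm defaults.
No further defaults.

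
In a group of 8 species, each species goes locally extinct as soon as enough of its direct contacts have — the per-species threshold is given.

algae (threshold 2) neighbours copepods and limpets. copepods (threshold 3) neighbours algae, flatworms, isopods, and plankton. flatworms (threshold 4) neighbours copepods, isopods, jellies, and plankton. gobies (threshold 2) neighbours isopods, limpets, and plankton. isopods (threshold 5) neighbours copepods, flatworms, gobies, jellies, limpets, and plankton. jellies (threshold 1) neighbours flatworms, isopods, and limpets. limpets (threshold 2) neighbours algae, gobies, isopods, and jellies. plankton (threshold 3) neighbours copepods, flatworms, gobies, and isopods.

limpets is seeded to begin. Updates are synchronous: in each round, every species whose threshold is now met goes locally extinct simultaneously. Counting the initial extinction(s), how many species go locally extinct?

2

Round 1 — limpets goes locally extinct (initial).
Round 2 — checking thresholds:
  algae: 1 of 2 neighbours < 2, below threshold.
  gobies: 1 of 3 neighbours < 2, below threshold.
  isopods: 1 of 6 neighbours < 5, below threshold.
  jellies: 1 of 3 neighbours ≥ 1, goes locally extinct.
Round 3 — no new extinctions; cascade stops.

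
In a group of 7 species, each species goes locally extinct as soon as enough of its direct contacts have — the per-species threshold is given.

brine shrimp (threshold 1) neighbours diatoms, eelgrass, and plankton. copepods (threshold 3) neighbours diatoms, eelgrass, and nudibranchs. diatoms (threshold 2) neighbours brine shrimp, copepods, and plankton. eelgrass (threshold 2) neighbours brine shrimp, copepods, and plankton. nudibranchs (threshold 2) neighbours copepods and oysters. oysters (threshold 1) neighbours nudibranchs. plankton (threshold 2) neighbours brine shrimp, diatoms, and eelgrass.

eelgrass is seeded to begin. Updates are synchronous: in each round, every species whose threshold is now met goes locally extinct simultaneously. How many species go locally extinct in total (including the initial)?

Round 1 — eelgrass goes locally extinct (initial).
Round 2 — checking thresholds:
  brine shrimp: 1 of 3 neighbours ≥ 1, goes locally extinct.
  copepods: 1 of 3 neighbours < 3, not yet.
  plankton: 1 of 3 neighbours < 2, not yet.
Round 3 — checking thresholds:
  copepods: 1 of 3 neighbours < 3, not yet.
  diatoms: 1 of 3 neighbours < 2, not yet.
  plankton: 2 of 3 neighbours ≥ 2, goes locally extinct.
Round 4 — checking thresholds:
  copepods: 1 of 3 neighbours < 3, not yet.
  diatoms: 2 of 3 neighbours ≥ 2, goes locally extinct.
Round 5 — no new extinctions; cascade stops.

4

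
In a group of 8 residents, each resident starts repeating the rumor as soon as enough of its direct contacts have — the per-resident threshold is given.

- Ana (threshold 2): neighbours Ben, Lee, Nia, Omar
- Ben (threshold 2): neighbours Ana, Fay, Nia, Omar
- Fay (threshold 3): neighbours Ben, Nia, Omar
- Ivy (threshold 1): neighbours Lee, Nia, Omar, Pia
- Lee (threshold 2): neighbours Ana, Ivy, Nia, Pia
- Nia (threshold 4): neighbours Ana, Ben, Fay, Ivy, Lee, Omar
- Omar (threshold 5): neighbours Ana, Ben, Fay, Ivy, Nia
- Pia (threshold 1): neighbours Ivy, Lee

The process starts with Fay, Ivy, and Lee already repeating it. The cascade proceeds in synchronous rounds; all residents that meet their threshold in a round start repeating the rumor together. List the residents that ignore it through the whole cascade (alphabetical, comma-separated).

Ana, Ben, Nia, Omar

Round 1 — Fay, Ivy, Lee start repeating the rumor (initial).
Round 2 — checking thresholds:
  Ana: 1 of 4 neighbours < 2, not yet.
  Ben: 1 of 4 neighbours < 2, not yet.
  Nia: 3 of 6 neighbours < 4, not yet.
  Omar: 2 of 5 neighbours < 5, not yet.
  Pia: 2 of 2 neighbours ≥ 1, starts repeating the rumor.
Round 3 — no new spreads; cascade stops.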